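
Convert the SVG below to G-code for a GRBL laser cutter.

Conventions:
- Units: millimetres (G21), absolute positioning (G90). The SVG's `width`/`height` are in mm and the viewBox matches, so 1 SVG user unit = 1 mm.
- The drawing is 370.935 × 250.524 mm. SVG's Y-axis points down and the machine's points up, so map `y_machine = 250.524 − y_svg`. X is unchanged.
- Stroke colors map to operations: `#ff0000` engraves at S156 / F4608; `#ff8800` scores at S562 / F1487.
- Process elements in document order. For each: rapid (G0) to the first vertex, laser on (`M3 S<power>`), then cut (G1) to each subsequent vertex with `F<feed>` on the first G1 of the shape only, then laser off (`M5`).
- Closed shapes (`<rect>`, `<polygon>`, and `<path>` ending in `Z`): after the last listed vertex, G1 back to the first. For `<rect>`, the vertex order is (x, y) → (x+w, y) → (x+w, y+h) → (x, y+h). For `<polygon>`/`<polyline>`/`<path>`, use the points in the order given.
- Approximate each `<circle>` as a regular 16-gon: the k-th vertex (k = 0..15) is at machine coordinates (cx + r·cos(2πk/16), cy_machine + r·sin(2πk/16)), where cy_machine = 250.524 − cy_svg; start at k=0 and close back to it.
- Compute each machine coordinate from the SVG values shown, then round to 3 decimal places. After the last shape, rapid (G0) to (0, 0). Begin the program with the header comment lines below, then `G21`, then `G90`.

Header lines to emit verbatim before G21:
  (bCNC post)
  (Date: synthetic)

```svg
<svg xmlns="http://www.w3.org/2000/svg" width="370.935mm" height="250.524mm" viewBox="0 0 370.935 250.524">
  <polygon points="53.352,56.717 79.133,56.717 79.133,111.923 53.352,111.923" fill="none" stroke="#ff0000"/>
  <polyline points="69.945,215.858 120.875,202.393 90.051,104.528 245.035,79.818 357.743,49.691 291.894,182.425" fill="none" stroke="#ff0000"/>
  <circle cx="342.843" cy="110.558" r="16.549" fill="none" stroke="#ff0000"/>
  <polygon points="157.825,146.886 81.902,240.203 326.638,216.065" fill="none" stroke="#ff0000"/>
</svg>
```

Since the viewBox matches the mm dimensions, user units are millimetres directly. The only transform is the Y-flip y_m = 250.524 − y_svg.

Shape 1 is a rectangle drawn with `<polygon>`. Its stroke #ff0000 means engrave at S156, F4608. After flipping Y the toolpath is (53.352,193.807) → (79.133,193.807) → (79.133,138.601) → (53.352,138.601) → (53.352,193.807), returning to the start.

Shape 2 is a open polyline drawn with `<polyline>`. Its stroke #ff0000 means engrave at S156, F4608. After flipping Y the toolpath is (69.945,34.666) → (120.875,48.131) → (90.051,145.996) → (245.035,170.706) → (357.743,200.833) → (291.894,68.099).

Shape 3 is a circle drawn with `<circle>`. Its stroke #ff0000 means engrave at S156, F4608. After flipping Y the toolpath is (359.392,139.966) → (358.132,146.299) → (354.545,151.668) → (349.176,155.255) → (342.843,156.515) → (336.510,155.255) → (331.141,151.668) → (327.554,146.299) → (326.294,139.966) → (327.554,133.633) → (331.141,128.264) → (336.510,124.677) → (342.843,123.417) → (349.176,124.677) → (354.545,128.264) → (358.132,133.633) → (359.392,139.966), returning to the start.

Shape 4 is a closed polygon drawn with `<polygon>`. Its stroke #ff0000 means engrave at S156, F4608. After flipping Y the toolpath is (157.825,103.638) → (81.902,10.321) → (326.638,34.459) → (157.825,103.638), returning to the start.

(bCNC post)
(Date: synthetic)
G21
G90
G0 X53.352 Y193.807
M3 S156
G1 X79.133 Y193.807 F4608
G1 X79.133 Y138.601
G1 X53.352 Y138.601
G1 X53.352 Y193.807
M5
G0 X69.945 Y34.666
M3 S156
G1 X120.875 Y48.131 F4608
G1 X90.051 Y145.996
G1 X245.035 Y170.706
G1 X357.743 Y200.833
G1 X291.894 Y68.099
M5
G0 X359.392 Y139.966
M3 S156
G1 X358.132 Y146.299 F4608
G1 X354.545 Y151.668
G1 X349.176 Y155.255
G1 X342.843 Y156.515
G1 X336.510 Y155.255
G1 X331.141 Y151.668
G1 X327.554 Y146.299
G1 X326.294 Y139.966
G1 X327.554 Y133.633
G1 X331.141 Y128.264
G1 X336.510 Y124.677
G1 X342.843 Y123.417
G1 X349.176 Y124.677
G1 X354.545 Y128.264
G1 X358.132 Y133.633
G1 X359.392 Y139.966
M5
G0 X157.825 Y103.638
M3 S156
G1 X81.902 Y10.321 F4608
G1 X326.638 Y34.459
G1 X157.825 Y103.638
M5
G0 X0.000 Y0.000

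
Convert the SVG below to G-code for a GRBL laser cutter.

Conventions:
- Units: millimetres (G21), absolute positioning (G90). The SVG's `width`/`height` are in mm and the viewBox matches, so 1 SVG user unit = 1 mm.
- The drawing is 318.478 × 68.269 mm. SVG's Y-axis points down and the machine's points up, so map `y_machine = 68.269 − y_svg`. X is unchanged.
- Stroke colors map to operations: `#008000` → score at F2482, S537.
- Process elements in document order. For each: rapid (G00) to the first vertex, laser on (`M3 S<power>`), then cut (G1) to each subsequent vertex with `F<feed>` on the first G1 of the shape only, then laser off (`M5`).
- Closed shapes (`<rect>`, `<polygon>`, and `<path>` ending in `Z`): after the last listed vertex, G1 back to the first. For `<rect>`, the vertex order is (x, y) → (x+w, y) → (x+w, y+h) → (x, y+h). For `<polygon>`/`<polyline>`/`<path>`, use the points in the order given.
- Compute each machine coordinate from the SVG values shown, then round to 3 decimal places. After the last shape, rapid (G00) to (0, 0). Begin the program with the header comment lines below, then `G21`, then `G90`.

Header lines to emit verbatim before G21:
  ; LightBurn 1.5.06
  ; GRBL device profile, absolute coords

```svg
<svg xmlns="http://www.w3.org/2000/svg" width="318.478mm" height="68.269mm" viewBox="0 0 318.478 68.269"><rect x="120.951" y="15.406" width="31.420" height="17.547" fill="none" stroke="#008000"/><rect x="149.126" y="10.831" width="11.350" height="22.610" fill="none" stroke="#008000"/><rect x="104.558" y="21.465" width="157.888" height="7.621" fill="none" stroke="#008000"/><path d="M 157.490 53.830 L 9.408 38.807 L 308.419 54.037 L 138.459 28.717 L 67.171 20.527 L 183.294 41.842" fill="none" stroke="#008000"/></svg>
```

; LightBurn 1.5.06
; GRBL device profile, absolute coords
G21
G90
G00 X120.951 Y52.863
M3 S537
G1 X152.371 Y52.863 F2482
G1 X152.371 Y35.316
G1 X120.951 Y35.316
G1 X120.951 Y52.863
M5
G00 X149.126 Y57.438
M3 S537
G1 X160.476 Y57.438 F2482
G1 X160.476 Y34.828
G1 X149.126 Y34.828
G1 X149.126 Y57.438
M5
G00 X104.558 Y46.804
M3 S537
G1 X262.446 Y46.804 F2482
G1 X262.446 Y39.183
G1 X104.558 Y39.183
G1 X104.558 Y46.804
M5
G00 X157.490 Y14.439
M3 S537
G1 X9.408 Y29.462 F2482
G1 X308.419 Y14.232
G1 X138.459 Y39.552
G1 X67.171 Y47.742
G1 X183.294 Y26.427
M5
G00 X0.000 Y0.000

Since the viewBox matches the mm dimensions, user units are millimetres directly. The only transform is the Y-flip y_m = 68.269 − y_svg.

Shape 1 is a rectangle drawn with `<rect>`. Its stroke #008000 means score at S537, F2482. After flipping Y the toolpath is (120.951,52.863) → (152.371,52.863) → (152.371,35.316) → (120.951,35.316) → (120.951,52.863), returning to the start.

Shape 2 is a rectangle drawn with `<rect>`. Its stroke #008000 means score at S537, F2482. After flipping Y the toolpath is (149.126,57.438) → (160.476,57.438) → (160.476,34.828) → (149.126,34.828) → (149.126,57.438), returning to the start.

Shape 3 is a rectangle drawn with `<rect>`. Its stroke #008000 means score at S537, F2482. After flipping Y the toolpath is (104.558,46.804) → (262.446,46.804) → (262.446,39.183) → (104.558,39.183) → (104.558,46.804), returning to the start.

Shape 4 is a open polyline drawn with `<path>`. Its stroke #008000 means score at S537, F2482. After flipping Y the toolpath is (157.490,14.439) → (9.408,29.462) → (308.419,14.232) → (138.459,39.552) → (67.171,47.742) → (183.294,26.427).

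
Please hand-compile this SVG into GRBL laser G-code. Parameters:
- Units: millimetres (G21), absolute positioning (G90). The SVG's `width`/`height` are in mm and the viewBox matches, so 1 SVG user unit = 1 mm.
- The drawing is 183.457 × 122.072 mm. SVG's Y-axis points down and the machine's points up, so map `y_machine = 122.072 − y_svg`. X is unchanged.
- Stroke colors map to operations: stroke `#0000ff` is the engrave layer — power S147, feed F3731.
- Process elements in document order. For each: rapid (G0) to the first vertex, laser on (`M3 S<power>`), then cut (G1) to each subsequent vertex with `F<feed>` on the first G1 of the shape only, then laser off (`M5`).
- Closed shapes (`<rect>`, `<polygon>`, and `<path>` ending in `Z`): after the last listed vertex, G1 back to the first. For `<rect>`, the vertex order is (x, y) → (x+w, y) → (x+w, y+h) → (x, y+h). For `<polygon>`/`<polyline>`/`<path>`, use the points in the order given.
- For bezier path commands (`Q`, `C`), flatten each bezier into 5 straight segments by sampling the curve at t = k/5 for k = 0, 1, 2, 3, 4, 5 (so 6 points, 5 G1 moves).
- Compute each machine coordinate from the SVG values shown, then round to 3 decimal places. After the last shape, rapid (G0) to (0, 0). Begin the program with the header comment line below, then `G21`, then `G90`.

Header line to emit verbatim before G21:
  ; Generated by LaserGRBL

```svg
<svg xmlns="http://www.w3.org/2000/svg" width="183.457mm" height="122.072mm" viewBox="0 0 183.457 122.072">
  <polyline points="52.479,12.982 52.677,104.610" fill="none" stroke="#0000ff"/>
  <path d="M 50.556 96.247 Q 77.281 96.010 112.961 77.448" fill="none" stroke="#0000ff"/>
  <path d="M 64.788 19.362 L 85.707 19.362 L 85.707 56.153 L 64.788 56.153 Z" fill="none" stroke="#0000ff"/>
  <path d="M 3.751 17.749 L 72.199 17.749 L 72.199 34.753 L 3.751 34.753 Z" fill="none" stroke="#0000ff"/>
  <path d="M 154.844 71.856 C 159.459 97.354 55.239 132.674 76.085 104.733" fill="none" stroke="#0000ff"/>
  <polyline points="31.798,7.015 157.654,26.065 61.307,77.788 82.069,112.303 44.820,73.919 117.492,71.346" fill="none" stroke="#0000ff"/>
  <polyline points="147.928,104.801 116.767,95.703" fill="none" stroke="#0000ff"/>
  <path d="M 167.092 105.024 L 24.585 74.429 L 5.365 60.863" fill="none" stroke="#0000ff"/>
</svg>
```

Since the viewBox matches the mm dimensions, user units are millimetres directly. The only transform is the Y-flip y_m = 122.072 − y_svg.

Shape 1 is a line segment drawn with `<polyline>`. Its stroke #0000ff means engrave at S147, F3731. After flipping Y the toolpath is (52.479,109.090) → (52.677,17.462).

Shape 2 is a quadratic bezier drawn with `<path>`. Its stroke #0000ff means engrave at S147, F3731. After flipping Y the toolpath is (50.556,25.825) → (61.604,26.653) → (73.369,28.947) → (85.850,32.706) → (99.047,37.932) → (112.961,44.624).

Shape 3 is a rectangle drawn with `<path>`. Its stroke #0000ff means engrave at S147, F3731. After flipping Y the toolpath is (64.788,102.710) → (85.707,102.710) → (85.707,65.919) → (64.788,65.919) → (64.788,102.710), returning to the start.

Shape 4 is a rectangle drawn with `<path>`. Its stroke #0000ff means engrave at S147, F3731. After flipping Y the toolpath is (3.751,104.323) → (72.199,104.323) → (72.199,87.319) → (3.751,87.319) → (3.751,104.323), returning to the start.

Shape 5 is a cubic bezier drawn with `<path>`. Its stroke #0000ff means engrave at S147, F3731. After flipping Y the toolpath is (154.844,50.216) → (146.424,34.323) → (123.111,19.581) → (96.132,9.498) → (76.714,7.581) → (76.085,17.339).

Shape 6 is a open polyline drawn with `<polyline>`. Its stroke #0000ff means engrave at S147, F3731. After flipping Y the toolpath is (31.798,115.057) → (157.654,96.007) → (61.307,44.284) → (82.069,9.769) → (44.820,48.153) → (117.492,50.726).

Shape 7 is a line segment drawn with `<polyline>`. Its stroke #0000ff means engrave at S147, F3731. After flipping Y the toolpath is (147.928,17.271) → (116.767,26.369).

Shape 8 is a open polyline drawn with `<path>`. Its stroke #0000ff means engrave at S147, F3731. After flipping Y the toolpath is (167.092,17.048) → (24.585,47.643) → (5.365,61.209).

; Generated by LaserGRBL
G21
G90
G0 X52.479 Y109.090
M3 S147
G1 X52.677 Y17.462 F3731
M5
G0 X50.556 Y25.825
M3 S147
G1 X61.604 Y26.653 F3731
G1 X73.369 Y28.947
G1 X85.850 Y32.706
G1 X99.047 Y37.932
G1 X112.961 Y44.624
M5
G0 X64.788 Y102.710
M3 S147
G1 X85.707 Y102.710 F3731
G1 X85.707 Y65.919
G1 X64.788 Y65.919
G1 X64.788 Y102.710
M5
G0 X3.751 Y104.323
M3 S147
G1 X72.199 Y104.323 F3731
G1 X72.199 Y87.319
G1 X3.751 Y87.319
G1 X3.751 Y104.323
M5
G0 X154.844 Y50.216
M3 S147
G1 X146.424 Y34.323 F3731
G1 X123.111 Y19.581
G1 X96.132 Y9.498
G1 X76.714 Y7.581
G1 X76.085 Y17.339
M5
G0 X31.798 Y115.057
M3 S147
G1 X157.654 Y96.007 F3731
G1 X61.307 Y44.284
G1 X82.069 Y9.769
G1 X44.820 Y48.153
G1 X117.492 Y50.726
M5
G0 X147.928 Y17.271
M3 S147
G1 X116.767 Y26.369 F3731
M5
G0 X167.092 Y17.048
M3 S147
G1 X24.585 Y47.643 F3731
G1 X5.365 Y61.209
M5
G0 X0.000 Y0.000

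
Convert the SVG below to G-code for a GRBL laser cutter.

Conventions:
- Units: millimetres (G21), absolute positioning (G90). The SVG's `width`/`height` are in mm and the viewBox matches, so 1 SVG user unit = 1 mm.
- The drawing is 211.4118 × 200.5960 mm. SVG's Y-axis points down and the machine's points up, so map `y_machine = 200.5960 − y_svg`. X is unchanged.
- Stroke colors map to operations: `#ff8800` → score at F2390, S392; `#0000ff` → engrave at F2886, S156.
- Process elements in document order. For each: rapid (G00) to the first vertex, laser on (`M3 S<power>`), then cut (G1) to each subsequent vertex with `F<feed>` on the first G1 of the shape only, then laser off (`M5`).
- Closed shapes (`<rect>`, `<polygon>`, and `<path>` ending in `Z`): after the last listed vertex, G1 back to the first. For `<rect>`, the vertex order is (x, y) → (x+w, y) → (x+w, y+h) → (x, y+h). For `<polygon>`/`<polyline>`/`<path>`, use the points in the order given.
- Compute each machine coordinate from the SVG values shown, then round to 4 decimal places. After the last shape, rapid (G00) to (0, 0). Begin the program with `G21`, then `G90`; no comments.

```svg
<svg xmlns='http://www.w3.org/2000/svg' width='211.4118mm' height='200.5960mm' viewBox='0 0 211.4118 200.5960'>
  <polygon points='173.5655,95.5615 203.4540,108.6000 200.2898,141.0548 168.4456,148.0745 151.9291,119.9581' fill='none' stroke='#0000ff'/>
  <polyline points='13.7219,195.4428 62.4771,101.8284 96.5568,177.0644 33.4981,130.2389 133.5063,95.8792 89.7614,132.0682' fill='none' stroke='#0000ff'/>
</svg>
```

G21
G90
G00 X173.5655 Y105.0345
M3 S156
G1 X203.4540 Y91.9960 F2886
G1 X200.2898 Y59.5412
G1 X168.4456 Y52.5215
G1 X151.9291 Y80.6379
G1 X173.5655 Y105.0345
M5
G00 X13.7219 Y5.1532
M3 S156
G1 X62.4771 Y98.7676 F2886
G1 X96.5568 Y23.5316
G1 X33.4981 Y70.3571
G1 X133.5063 Y104.7168
G1 X89.7614 Y68.5278
M5
G00 X0.0000 Y0.0000

1 u = 1 mm; y_m = 200.5960 − y.

[1] `<polygon>` regular polygon, #0000ff→engrave S156 F2886: (173.5655,105.0345) → (203.4540,91.9960) → (200.2898,59.5412) → (168.4456,52.5215) → (151.9291,80.6379) → (173.5655,105.0345) (closed)

[2] `<polyline>` open polyline, #0000ff→engrave S156 F2886: (13.7219,5.1532) → (62.4771,98.7676) → (96.5568,23.5316) → (33.4981,70.3571) → (133.5063,104.7168) → (89.7614,68.5278)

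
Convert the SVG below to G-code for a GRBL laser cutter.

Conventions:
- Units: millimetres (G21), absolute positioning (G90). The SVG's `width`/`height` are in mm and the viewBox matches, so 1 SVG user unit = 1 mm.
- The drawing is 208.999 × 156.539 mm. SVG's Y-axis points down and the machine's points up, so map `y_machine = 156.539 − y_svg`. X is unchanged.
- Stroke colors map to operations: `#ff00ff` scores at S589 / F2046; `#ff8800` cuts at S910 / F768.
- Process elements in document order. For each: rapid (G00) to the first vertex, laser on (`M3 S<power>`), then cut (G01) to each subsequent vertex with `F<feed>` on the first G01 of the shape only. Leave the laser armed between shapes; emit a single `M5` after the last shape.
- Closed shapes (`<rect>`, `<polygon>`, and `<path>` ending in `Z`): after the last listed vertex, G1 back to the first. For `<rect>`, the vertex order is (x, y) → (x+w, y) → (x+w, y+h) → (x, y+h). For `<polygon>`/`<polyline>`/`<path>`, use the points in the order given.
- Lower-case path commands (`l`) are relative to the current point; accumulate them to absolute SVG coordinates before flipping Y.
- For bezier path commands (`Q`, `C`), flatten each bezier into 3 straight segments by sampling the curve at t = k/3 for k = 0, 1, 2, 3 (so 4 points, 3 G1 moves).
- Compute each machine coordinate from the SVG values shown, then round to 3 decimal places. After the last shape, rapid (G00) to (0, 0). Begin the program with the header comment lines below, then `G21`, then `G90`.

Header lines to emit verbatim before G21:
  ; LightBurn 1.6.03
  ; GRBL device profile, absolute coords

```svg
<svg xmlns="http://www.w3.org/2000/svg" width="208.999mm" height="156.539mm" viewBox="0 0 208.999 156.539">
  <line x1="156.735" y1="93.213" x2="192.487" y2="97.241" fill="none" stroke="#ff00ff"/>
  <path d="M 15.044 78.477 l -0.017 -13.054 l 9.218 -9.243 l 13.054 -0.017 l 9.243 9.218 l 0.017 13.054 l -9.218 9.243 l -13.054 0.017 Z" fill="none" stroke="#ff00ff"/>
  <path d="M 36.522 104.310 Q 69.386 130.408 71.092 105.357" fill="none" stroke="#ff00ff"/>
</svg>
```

viewBox `0 0 208.999 156.539` with mm width/height → 1 unit = 1 mm. Flip: y_m = 156.539 − y_svg.

**Shape 1** — `<line>` line segment, stroke `#ff00ff` → score (S589, F2046). Machine vertices: (156.735,63.326) → (192.487,59.298). Open path.

**Shape 2** — `<path>` regular polygon, stroke `#ff00ff` → score (S589, F2046). Machine vertices: (15.044,78.062) → (15.027,91.116) → (24.245,100.359) → (37.299,100.376) → (46.542,91.158) → (46.559,78.104) → (37.341,68.861) → (24.287,68.844) → (15.044,78.062). Closed: final G1 returns to the first vertex.

**Shape 3** — `<path>` quadratic bezier, stroke `#ff00ff` → score (S589, F2046). Control points (SVG): P0=(36.522,104.310), P1=(69.386,130.408), P2=(71.092,105.357); sampled at t=k/3. Machine vertices: (36.522,52.229) → (54.969,40.514) → (66.493,40.165) → (71.092,51.182). Open path.

; LightBurn 1.6.03
; GRBL device profile, absolute coords
G21
G90
G00 X156.735 Y63.326
M3 S589
G01 X192.487 Y59.298 F2046
G00 X15.044 Y78.062
M3 S589
G01 X15.027 Y91.116 F2046
G01 X24.245 Y100.359
G01 X37.299 Y100.376
G01 X46.542 Y91.158
G01 X46.559 Y78.104
G01 X37.341 Y68.861
G01 X24.287 Y68.844
G01 X15.044 Y78.062
G00 X36.522 Y52.229
M3 S589
G01 X54.969 Y40.514 F2046
G01 X66.493 Y40.165
G01 X71.092 Y51.182
M5
G00 X0.000 Y0.000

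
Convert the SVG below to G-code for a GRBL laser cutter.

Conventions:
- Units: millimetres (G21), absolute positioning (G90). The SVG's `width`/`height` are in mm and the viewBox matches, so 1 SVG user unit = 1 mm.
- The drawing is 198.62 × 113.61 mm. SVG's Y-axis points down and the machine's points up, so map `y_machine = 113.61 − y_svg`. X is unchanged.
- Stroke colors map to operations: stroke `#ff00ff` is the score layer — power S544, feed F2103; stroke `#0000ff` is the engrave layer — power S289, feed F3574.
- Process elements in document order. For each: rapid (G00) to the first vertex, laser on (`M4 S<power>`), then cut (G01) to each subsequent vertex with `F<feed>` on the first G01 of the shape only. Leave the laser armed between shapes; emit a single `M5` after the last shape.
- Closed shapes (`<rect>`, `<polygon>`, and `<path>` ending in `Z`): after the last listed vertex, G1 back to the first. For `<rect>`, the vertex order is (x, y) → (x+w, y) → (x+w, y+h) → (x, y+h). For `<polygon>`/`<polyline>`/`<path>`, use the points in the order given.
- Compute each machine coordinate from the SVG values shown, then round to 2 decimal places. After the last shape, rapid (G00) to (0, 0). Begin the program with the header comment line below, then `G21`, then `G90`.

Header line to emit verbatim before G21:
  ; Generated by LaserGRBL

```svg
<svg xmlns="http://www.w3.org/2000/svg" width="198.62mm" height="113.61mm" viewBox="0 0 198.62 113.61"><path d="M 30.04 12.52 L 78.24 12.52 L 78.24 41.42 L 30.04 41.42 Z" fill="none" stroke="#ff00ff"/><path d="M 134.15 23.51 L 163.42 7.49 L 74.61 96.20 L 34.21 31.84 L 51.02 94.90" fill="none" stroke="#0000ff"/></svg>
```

viewBox `0 0 198.62 113.61` with mm width/height → 1 unit = 1 mm. Flip: y_m = 113.61 − y_svg.

**Shape 1** — `<path>` rectangle, stroke `#ff00ff` → score (S544, F2103). Machine vertices: (30.04,101.09) → (78.24,101.09) → (78.24,72.19) → (30.04,72.19) → (30.04,101.09). Closed: final G1 returns to the first vertex.

**Shape 2** — `<path>` open polyline, stroke `#0000ff` → engrave (S289, F3574). Machine vertices: (134.15,90.10) → (163.42,106.12) → (74.61,17.41) → (34.21,81.77) → (51.02,18.71). Open path.

; Generated by LaserGRBL
G21
G90
G00 X30.04 Y101.09
M4 S544
G01 X78.24 Y101.09 F2103
G01 X78.24 Y72.19
G01 X30.04 Y72.19
G01 X30.04 Y101.09
G00 X134.15 Y90.10
M4 S289
G01 X163.42 Y106.12 F3574
G01 X74.61 Y17.41
G01 X34.21 Y81.77
G01 X51.02 Y18.71
M5
G00 X0.00 Y0.00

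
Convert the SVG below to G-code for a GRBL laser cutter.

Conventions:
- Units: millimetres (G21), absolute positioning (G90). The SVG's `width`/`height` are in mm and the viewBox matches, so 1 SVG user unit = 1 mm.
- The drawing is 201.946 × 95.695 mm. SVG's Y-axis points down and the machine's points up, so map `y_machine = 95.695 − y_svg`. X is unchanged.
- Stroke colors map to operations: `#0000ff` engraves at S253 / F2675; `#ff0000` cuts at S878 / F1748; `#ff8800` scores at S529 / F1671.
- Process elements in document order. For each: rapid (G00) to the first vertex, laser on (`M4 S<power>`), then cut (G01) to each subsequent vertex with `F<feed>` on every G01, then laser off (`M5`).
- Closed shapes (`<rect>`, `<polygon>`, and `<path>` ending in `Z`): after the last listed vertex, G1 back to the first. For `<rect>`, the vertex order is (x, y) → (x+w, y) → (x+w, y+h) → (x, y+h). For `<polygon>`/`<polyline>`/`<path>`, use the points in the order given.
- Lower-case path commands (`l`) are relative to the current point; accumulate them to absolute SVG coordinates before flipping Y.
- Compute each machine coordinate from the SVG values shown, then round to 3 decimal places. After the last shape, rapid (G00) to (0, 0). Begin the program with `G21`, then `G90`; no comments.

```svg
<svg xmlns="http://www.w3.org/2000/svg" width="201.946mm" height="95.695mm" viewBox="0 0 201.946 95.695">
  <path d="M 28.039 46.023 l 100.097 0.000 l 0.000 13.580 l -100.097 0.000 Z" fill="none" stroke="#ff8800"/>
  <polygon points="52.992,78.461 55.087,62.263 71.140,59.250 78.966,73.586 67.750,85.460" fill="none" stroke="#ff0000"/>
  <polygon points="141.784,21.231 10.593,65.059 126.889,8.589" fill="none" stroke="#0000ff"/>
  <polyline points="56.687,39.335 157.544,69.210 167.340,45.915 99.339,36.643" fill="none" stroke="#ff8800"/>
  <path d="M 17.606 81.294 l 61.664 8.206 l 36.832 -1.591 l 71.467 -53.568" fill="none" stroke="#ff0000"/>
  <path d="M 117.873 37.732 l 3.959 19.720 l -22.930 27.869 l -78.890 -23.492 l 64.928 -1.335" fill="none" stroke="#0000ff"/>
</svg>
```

G21
G90
G00 X28.039 Y49.672
M4 S529
G01 X128.136 Y49.672 F1671
G01 X128.136 Y36.092 F1671
G01 X28.039 Y36.092 F1671
G01 X28.039 Y49.672 F1671
M5
G00 X52.992 Y17.234
M4 S878
G01 X55.087 Y33.432 F1748
G01 X71.140 Y36.445 F1748
G01 X78.966 Y22.109 F1748
G01 X67.750 Y10.235 F1748
G01 X52.992 Y17.234 F1748
M5
G00 X141.784 Y74.464
M4 S253
G01 X10.593 Y30.636 F2675
G01 X126.889 Y87.106 F2675
G01 X141.784 Y74.464 F2675
M5
G00 X56.687 Y56.360
M4 S529
G01 X157.544 Y26.485 F1671
G01 X167.340 Y49.780 F1671
G01 X99.339 Y59.052 F1671
M5
G00 X17.606 Y14.401
M4 S878
G01 X79.270 Y6.195 F1748
G01 X116.102 Y7.786 F1748
G01 X187.569 Y61.354 F1748
M5
G00 X117.873 Y57.963
M4 S253
G01 X121.832 Y38.243 F2675
G01 X98.902 Y10.374 F2675
G01 X20.012 Y33.866 F2675
G01 X84.940 Y35.201 F2675
M5
G00 X0.000 Y0.000

Since the viewBox matches the mm dimensions, user units are millimetres directly. The only transform is the Y-flip y_m = 95.695 − y_svg.

Shape 1 is a rectangle drawn with `<path>`. Its stroke #ff8800 means score at S529, F1671. After flipping Y the toolpath is (28.039,49.672) → (128.136,49.672) → (128.136,36.092) → (28.039,36.092) → (28.039,49.672), returning to the start.

Shape 2 is a regular polygon drawn with `<polygon>`. Its stroke #ff0000 means cut at S878, F1748. After flipping Y the toolpath is (52.992,17.234) → (55.087,33.432) → (71.140,36.445) → (78.966,22.109) → (67.750,10.235) → (52.992,17.234), returning to the start.

Shape 3 is a closed polygon drawn with `<polygon>`. Its stroke #0000ff means engrave at S253, F2675. After flipping Y the toolpath is (141.784,74.464) → (10.593,30.636) → (126.889,87.106) → (141.784,74.464), returning to the start.

Shape 4 is a open polyline drawn with `<polyline>`. Its stroke #ff8800 means score at S529, F1671. After flipping Y the toolpath is (56.687,56.360) → (157.544,26.485) → (167.340,49.780) → (99.339,59.052).

Shape 5 is a open polyline drawn with `<path>`. Its stroke #ff0000 means cut at S878, F1748. After flipping Y the toolpath is (17.606,14.401) → (79.270,6.195) → (116.102,7.786) → (187.569,61.354).

Shape 6 is a open polyline drawn with `<path>`. Its stroke #0000ff means engrave at S253, F2675. After flipping Y the toolpath is (117.873,57.963) → (121.832,38.243) → (98.902,10.374) → (20.012,33.866) → (84.940,35.201).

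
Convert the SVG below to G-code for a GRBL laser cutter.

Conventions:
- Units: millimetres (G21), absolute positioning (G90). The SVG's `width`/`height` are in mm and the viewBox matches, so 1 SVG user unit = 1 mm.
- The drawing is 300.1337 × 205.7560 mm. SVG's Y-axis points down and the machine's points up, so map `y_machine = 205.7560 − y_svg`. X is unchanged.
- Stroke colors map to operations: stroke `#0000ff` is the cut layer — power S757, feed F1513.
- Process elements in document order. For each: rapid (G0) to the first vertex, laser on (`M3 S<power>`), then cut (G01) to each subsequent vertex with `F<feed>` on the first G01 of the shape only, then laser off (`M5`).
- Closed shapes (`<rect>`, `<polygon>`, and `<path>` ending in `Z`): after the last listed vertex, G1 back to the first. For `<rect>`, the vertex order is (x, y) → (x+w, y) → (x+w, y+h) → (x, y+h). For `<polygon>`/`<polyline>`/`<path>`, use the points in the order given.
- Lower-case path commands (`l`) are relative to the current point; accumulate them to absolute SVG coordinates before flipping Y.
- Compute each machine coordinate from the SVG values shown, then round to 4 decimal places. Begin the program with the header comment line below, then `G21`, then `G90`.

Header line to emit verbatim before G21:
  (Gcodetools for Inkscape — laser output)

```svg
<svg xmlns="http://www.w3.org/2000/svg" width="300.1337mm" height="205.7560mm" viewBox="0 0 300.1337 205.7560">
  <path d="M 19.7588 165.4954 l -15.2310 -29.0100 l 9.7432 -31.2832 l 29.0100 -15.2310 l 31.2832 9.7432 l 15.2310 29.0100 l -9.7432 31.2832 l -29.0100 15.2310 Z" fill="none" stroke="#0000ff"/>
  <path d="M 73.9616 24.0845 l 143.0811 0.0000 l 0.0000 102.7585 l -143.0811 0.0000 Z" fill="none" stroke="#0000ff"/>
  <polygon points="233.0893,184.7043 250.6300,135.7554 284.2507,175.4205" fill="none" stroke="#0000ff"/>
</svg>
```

viewBox `0 0 300.1337 205.7560` with mm width/height → 1 unit = 1 mm. Flip: y_m = 205.7560 − y_svg.

**Shape 1** — `<path>` regular polygon, stroke `#0000ff` → cut (S757, F1513). Machine vertices: (19.7588,40.2606) → (4.5278,69.2706) → (14.2710,100.5538) → (43.2810,115.7848) → (74.5642,106.0416) → (89.7952,77.0316) → (80.0520,45.7484) → (51.0420,30.5174) → (19.7588,40.2606). Closed: final G1 returns to the first vertex.

**Shape 2** — `<path>` rectangle, stroke `#0000ff` → cut (S757, F1513). Machine vertices: (73.9616,181.6715) → (217.0427,181.6715) → (217.0427,78.9130) → (73.9616,78.9130) → (73.9616,181.6715). Closed: final G1 returns to the first vertex.

**Shape 3** — `<polygon>` regular polygon, stroke `#0000ff` → cut (S757, F1513). Machine vertices: (233.0893,21.0517) → (250.6300,70.0006) → (284.2507,30.3355) → (233.0893,21.0517). Closed: final G1 returns to the first vertex.

(Gcodetools for Inkscape — laser output)
G21
G90
G0 X19.7588 Y40.2606
M3 S757
G01 X4.5278 Y69.2706 F1513
G01 X14.2710 Y100.5538
G01 X43.2810 Y115.7848
G01 X74.5642 Y106.0416
G01 X89.7952 Y77.0316
G01 X80.0520 Y45.7484
G01 X51.0420 Y30.5174
G01 X19.7588 Y40.2606
M5
G0 X73.9616 Y181.6715
M3 S757
G01 X217.0427 Y181.6715 F1513
G01 X217.0427 Y78.9130
G01 X73.9616 Y78.9130
G01 X73.9616 Y181.6715
M5
G0 X233.0893 Y21.0517
M3 S757
G01 X250.6300 Y70.0006 F1513
G01 X284.2507 Y30.3355
G01 X233.0893 Y21.0517
M5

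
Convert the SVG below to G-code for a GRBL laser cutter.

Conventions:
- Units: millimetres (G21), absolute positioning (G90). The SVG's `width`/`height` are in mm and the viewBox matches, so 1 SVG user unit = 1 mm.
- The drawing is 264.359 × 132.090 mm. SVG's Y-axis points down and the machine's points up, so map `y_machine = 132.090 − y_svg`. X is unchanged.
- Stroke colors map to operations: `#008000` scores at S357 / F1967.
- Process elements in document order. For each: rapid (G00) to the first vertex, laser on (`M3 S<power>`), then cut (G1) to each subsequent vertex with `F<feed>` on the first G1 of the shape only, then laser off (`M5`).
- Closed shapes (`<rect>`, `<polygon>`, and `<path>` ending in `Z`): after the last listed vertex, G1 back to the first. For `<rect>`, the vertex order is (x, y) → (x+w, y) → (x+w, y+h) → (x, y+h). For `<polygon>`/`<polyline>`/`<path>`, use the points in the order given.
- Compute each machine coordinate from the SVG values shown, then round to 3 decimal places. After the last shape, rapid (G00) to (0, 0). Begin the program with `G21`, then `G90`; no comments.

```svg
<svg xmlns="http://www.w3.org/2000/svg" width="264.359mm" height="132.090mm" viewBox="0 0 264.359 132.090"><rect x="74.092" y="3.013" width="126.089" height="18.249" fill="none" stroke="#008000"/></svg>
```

G21
G90
G00 X74.092 Y129.077
M3 S357
G1 X200.181 Y129.077 F1967
G1 X200.181 Y110.828
G1 X74.092 Y110.828
G1 X74.092 Y129.077
M5
G00 X0.000 Y0.000

viewBox `0 0 264.359 132.090` with mm width/height → 1 unit = 1 mm. Flip: y_m = 132.090 − y_svg.

**Shape 1** — `<rect>` rectangle, stroke `#008000` → score (S357, F1967). Machine vertices: (74.092,129.077) → (200.181,129.077) → (200.181,110.828) → (74.092,110.828) → (74.092,129.077). Closed: final G1 returns to the first vertex.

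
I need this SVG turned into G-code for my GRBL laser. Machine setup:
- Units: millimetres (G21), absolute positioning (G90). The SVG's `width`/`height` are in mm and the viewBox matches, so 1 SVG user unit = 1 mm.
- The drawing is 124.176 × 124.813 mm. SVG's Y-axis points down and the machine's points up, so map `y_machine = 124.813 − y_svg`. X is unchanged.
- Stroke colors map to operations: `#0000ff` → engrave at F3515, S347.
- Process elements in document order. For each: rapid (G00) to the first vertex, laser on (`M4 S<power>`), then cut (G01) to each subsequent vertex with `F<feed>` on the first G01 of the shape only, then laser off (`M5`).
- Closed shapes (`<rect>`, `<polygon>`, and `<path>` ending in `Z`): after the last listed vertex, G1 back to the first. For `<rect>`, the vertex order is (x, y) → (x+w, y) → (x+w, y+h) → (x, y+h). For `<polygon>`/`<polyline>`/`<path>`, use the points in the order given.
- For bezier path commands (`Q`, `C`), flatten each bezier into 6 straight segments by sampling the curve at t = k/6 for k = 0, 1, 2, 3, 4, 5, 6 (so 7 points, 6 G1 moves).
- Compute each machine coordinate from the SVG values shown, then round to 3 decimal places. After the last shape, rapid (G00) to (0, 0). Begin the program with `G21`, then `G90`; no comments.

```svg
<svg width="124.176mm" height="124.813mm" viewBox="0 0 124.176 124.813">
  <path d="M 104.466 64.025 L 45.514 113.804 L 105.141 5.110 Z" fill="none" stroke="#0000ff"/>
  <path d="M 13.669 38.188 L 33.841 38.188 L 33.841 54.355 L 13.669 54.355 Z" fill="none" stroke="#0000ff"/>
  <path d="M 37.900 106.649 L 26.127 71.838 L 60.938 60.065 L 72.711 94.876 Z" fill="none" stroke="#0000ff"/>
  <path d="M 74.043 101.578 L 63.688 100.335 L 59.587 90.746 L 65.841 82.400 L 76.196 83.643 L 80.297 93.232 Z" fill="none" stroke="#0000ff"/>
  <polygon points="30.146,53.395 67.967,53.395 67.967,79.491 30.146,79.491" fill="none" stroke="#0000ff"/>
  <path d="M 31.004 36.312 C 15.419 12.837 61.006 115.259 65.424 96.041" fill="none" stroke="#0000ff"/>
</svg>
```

G21
G90
G00 X104.466 Y60.788
M4 S347
G01 X45.514 Y11.009 F3515
G01 X105.141 Y119.703
G01 X104.466 Y60.788
M5
G00 X13.669 Y86.625
M4 S347
G01 X33.841 Y86.625 F3515
G01 X33.841 Y70.458
G01 X13.669 Y70.458
G01 X13.669 Y86.625
M5
G00 X37.900 Y18.164
M4 S347
G01 X26.127 Y52.975 F3515
G01 X60.938 Y64.748
G01 X72.711 Y29.937
G01 X37.900 Y18.164
M5
G00 X74.043 Y23.235
M4 S347
G01 X63.688 Y24.478 F3515
G01 X59.587 Y34.067
G01 X65.841 Y42.413
G01 X76.196 Y41.170
G01 X80.297 Y31.581
G01 X74.043 Y23.235
M5
G00 X30.146 Y71.418
M4 S347
G01 X67.967 Y71.418 F3515
G01 X67.967 Y45.322
G01 X30.146 Y45.322
G01 X30.146 Y71.418
M5
G00 X31.004 Y88.501
M4 S347
G01 X27.835 Y90.893 F3515
G01 X32.019 Y79.178
G01 X40.713 Y60.233
G01 X51.073 Y40.933
G01 X60.258 Y28.154
G01 X65.424 Y28.772
M5
G00 X0.000 Y0.000

Since the viewBox matches the mm dimensions, user units are millimetres directly. The only transform is the Y-flip y_m = 124.813 − y_svg.

Shape 1 is a closed polygon drawn with `<path>`. Its stroke #0000ff means engrave at S347, F3515. After flipping Y the toolpath is (104.466,60.788) → (45.514,11.009) → (105.141,119.703) → (104.466,60.788), returning to the start.

Shape 2 is a rectangle drawn with `<path>`. Its stroke #0000ff means engrave at S347, F3515. After flipping Y the toolpath is (13.669,86.625) → (33.841,86.625) → (33.841,70.458) → (13.669,70.458) → (13.669,86.625), returning to the start.

Shape 3 is a regular polygon drawn with `<path>`. Its stroke #0000ff means engrave at S347, F3515. After flipping Y the toolpath is (37.900,18.164) → (26.127,52.975) → (60.938,64.748) → (72.711,29.937) → (37.900,18.164), returning to the start.

Shape 4 is a regular polygon drawn with `<path>`. Its stroke #0000ff means engrave at S347, F3515. After flipping Y the toolpath is (74.043,23.235) → (63.688,24.478) → (59.587,34.067) → (65.841,42.413) → (76.196,41.170) → (80.297,31.581) → (74.043,23.235), returning to the start.

Shape 5 is a rectangle drawn with `<polygon>`. Its stroke #0000ff means engrave at S347, F3515. After flipping Y the toolpath is (30.146,71.418) → (67.967,71.418) → (67.967,45.322) → (30.146,45.322) → (30.146,71.418), returning to the start.

Shape 6 is a cubic bezier drawn with `<path>`. Its stroke #0000ff means engrave at S347, F3515. After flipping Y the toolpath is (31.004,88.501) → (27.835,90.893) → (32.019,79.178) → (40.713,60.233) → (51.073,40.933) → (60.258,28.154) → (65.424,28.772).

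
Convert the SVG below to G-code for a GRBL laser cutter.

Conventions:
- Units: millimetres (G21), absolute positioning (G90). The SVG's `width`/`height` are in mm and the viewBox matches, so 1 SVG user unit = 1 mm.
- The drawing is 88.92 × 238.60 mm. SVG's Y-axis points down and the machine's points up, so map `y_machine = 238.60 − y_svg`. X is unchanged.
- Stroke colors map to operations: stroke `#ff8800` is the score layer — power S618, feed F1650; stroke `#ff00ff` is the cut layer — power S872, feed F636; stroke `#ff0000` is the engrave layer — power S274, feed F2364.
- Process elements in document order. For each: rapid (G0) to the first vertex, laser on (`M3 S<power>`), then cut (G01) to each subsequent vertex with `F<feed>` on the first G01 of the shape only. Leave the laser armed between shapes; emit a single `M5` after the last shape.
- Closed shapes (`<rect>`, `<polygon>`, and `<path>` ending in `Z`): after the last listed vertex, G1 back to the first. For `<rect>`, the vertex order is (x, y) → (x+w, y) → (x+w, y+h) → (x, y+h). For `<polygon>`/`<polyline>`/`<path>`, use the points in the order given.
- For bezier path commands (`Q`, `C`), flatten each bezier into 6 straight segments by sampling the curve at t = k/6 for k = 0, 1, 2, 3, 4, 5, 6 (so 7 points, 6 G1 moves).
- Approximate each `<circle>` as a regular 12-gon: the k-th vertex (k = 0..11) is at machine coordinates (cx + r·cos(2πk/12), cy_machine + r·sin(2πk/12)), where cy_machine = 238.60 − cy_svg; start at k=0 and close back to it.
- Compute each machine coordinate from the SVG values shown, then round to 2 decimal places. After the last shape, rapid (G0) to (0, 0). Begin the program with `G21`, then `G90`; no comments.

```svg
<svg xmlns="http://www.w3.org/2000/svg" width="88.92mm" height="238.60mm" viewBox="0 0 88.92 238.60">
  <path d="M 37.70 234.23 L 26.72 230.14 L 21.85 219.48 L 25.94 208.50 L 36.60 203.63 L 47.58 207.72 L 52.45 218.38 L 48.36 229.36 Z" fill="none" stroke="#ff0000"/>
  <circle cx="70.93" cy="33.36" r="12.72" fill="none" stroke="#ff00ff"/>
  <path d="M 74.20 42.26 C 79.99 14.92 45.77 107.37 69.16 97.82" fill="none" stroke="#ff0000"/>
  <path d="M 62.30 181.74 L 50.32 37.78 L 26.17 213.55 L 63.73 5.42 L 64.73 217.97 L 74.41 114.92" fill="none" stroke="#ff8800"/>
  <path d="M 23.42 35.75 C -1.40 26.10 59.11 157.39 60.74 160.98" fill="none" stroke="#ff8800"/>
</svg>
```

G21
G90
G0 X37.70 Y4.37
M3 S274
G01 X26.72 Y8.46 F2364
G01 X21.85 Y19.12
G01 X25.94 Y30.10
G01 X36.60 Y34.97
G01 X47.58 Y30.88
G01 X52.45 Y20.22
G01 X48.36 Y9.24
G01 X37.70 Y4.37
G0 X83.65 Y205.24
M3 S872
G01 X81.95 Y211.60 F636
G01 X77.29 Y216.26
G01 X70.93 Y217.96
G01 X64.57 Y216.26
G01 X59.91 Y211.60
G01 X58.21 Y205.24
G01 X59.91 Y198.88
G01 X64.57 Y194.22
G01 X70.93 Y192.52
G01 X77.29 Y194.22
G01 X81.95 Y198.88
G01 X83.65 Y205.24
G0 X74.20 Y196.34
M3 S274
G01 X74.21 Y201.05 F2364
G01 X70.27 Y191.96
G01 X65.08 Y175.23
G01 X61.36 Y157.02
G01 X61.81 Y143.48
G01 X69.16 Y140.78
G0 X62.30 Y56.86
M3 S618
G01 X50.32 Y200.82 F1650
G01 X26.17 Y25.05
G01 X63.73 Y233.18
G01 X64.73 Y20.63
G01 X74.41 Y123.68
G0 X23.42 Y202.85
M3 S618
G01 X17.45 Y197.17 F1650
G01 X21.70 Y175.47
G01 X32.16 Y145.20
G01 X44.82 Y113.83
G01 X55.69 Y88.81
G01 X60.74 Y77.62
M5
G0 X0.00 Y0.00

viewBox `0 0 88.92 238.60` with mm width/height → 1 unit = 1 mm. Flip: y_m = 238.60 − y_svg.

**Shape 1** — `<path>` regular polygon, stroke `#ff0000` → engrave (S274, F2364). Machine vertices: (37.70,4.37) → (26.72,8.46) → (21.85,19.12) → (25.94,30.10) → (36.60,34.97) → (47.58,30.88) → (52.45,20.22) → (48.36,9.24) → (37.70,4.37). Closed: final G1 returns to the first vertex.

**Shape 2** — `<circle>` circle, stroke `#ff00ff` → cut (S872, F636). Machine vertices: (83.65,205.24) → (81.95,211.60) → (77.29,216.26) → (70.93,217.96) → (64.57,216.26) → (59.91,211.60) → (58.21,205.24) → (59.91,198.88) → (64.57,194.22) → (70.93,192.52) → (77.29,194.22) → (81.95,198.88) → (83.65,205.24). Closed: final G1 returns to the first vertex.

**Shape 3** — `<path>` cubic bezier, stroke `#ff0000` → engrave (S274, F2364). Control points (SVG): P0=(74.20,42.26), P1=(79.99,14.92), P2=(45.77,107.37), P3=(69.16,97.82); sampled at t=k/6. Machine vertices: (74.20,196.34) → (74.21,201.05) → (70.27,191.96) → (65.08,175.23) → (61.36,157.02) → (61.81,143.48) → (69.16,140.78). Open path.

**Shape 4** — `<path>` open polyline, stroke `#ff8800` → score (S618, F1650). Machine vertices: (62.30,56.86) → (50.32,200.82) → (26.17,25.05) → (63.73,233.18) → (64.73,20.63) → (74.41,123.68). Open path.

**Shape 5** — `<path>` cubic bezier, stroke `#ff8800` → score (S618, F1650). Control points (SVG): P0=(23.42,35.75), P1=(-1.40,26.10), P2=(59.11,157.39), P3=(60.74,160.98); sampled at t=k/6. Machine vertices: (23.42,202.85) → (17.45,197.17) → (21.70,175.47) → (32.16,145.20) → (44.82,113.83) → (55.69,88.81) → (60.74,77.62). Open path.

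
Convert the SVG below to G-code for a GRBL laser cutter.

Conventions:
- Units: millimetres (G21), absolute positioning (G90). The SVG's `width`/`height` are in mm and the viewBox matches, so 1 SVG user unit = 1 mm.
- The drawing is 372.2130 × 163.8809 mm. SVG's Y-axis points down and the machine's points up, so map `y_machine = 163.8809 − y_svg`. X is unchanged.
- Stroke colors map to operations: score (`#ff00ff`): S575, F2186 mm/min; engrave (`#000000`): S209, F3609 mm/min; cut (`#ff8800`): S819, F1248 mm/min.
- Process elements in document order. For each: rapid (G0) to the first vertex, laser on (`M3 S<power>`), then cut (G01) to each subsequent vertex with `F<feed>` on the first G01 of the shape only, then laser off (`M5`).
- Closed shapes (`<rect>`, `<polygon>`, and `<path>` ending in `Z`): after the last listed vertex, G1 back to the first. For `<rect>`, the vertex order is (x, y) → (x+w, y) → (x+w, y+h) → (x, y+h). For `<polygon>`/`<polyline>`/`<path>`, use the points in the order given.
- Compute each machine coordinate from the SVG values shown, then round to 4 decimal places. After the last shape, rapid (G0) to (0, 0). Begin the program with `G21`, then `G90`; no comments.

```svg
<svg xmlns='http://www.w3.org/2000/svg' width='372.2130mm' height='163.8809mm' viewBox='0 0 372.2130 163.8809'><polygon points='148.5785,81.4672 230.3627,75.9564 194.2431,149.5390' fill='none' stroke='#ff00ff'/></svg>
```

viewBox `0 0 372.2130 163.8809` with mm width/height → 1 unit = 1 mm. Flip: y_m = 163.8809 − y_svg.

**Shape 1** — `<polygon>` regular polygon, stroke `#ff00ff` → score (S575, F2186). Machine vertices: (148.5785,82.4137) → (230.3627,87.9245) → (194.2431,14.3419) → (148.5785,82.4137). Closed: final G1 returns to the first vertex.

G21
G90
G0 X148.5785 Y82.4137
M3 S575
G01 X230.3627 Y87.9245 F2186
G01 X194.2431 Y14.3419
G01 X148.5785 Y82.4137
M5
G0 X0.0000 Y0.0000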